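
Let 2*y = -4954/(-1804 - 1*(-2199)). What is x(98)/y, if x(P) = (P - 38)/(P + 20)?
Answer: -11850/146143 ≈ -0.081085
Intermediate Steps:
x(P) = (-38 + P)/(20 + P)
y = -2477/395 (y = (-4954/(-1804 - 1*(-2199)))/2 = (-4954/(-1804 + 2199))/2 = (-4954/395)/2 = (-4954*1/395)/2 = (1/2)*(-4954/395) = -2477/395 ≈ -6.2709)
x(98)/y = ((-38 + 98)/(20 + 98))/(-2477/395) = (60/118)*(-395/2477) = ((1/118)*60)*(-395/2477) = (30/59)*(-395/2477) = -11850/146143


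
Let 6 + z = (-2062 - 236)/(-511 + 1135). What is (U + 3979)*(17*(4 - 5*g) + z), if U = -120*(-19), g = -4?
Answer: 259279075/104 ≈ 2.4931e+6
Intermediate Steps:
z = -1007/104 (z = -6 + (-2062 - 236)/(-511 + 1135) = -6 - 2298/624 = -6 - 2298*1/624 = -6 - 383/104 = -1007/104 ≈ -9.6827)
U = 2280
(U + 3979)*(17*(4 - 5*g) + z) = (2280 + 3979)*(17*(4 - 5*(-4)) - 1007/104) = 6259*(17*(4 + 20) - 1007/104) = 6259*(17*24 - 1007/104) = 6259*(408 - 1007/104) = 6259*(41425/104) = 259279075/104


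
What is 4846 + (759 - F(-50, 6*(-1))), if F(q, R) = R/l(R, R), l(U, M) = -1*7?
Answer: 39229/7 ≈ 5604.1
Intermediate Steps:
l(U, M) = -7
F(q, R) = -R/7 (F(q, R) = R/(-7) = R*(-1/7) = -R/7)
4846 + (759 - F(-50, 6*(-1))) = 4846 + (759 - (-1)*6*(-1)/7) = 4846 + (759 - (-1)*(-6)/7) = 4846 + (759 - 1*6/7) = 4846 + (759 - 6/7) = 4846 + 5307/7 = 39229/7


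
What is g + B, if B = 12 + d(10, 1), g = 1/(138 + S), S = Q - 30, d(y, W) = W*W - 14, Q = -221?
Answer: -114/113 ≈ -1.0089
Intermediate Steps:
d(y, W) = -14 + W² (d(y, W) = W² - 14 = -14 + W²)
S = -251 (S = -221 - 30 = -251)
g = -1/113 (g = 1/(138 - 251) = 1/(-113) = -1/113 ≈ -0.0088496)
B = -1 (B = 12 + (-14 + 1²) = 12 + (-14 + 1) = 12 - 13 = -1)
g + B = -1/113 - 1 = -114/113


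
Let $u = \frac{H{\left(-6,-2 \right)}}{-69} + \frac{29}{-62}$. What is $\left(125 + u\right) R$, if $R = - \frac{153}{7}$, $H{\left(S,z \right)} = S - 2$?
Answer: $- \frac{27195495}{9982} \approx -2724.5$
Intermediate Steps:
$H{\left(S,z \right)} = -2 + S$
$u = - \frac{1505}{4278}$ ($u = \frac{-2 - 6}{-69} + \frac{29}{-62} = \left(-8\right) \left(- \frac{1}{69}\right) + 29 \left(- \frac{1}{62}\right) = \frac{8}{69} - \frac{29}{62} = - \frac{1505}{4278} \approx -0.3518$)
$R = - \frac{153}{7}$ ($R = \left(-153\right) \frac{1}{7} = - \frac{153}{7} \approx -21.857$)
$\left(125 + u\right) R = \left(125 - \frac{1505}{4278}\right) \left(- \frac{153}{7}\right) = \frac{533245}{4278} \left(- \frac{153}{7}\right) = - \frac{27195495}{9982}$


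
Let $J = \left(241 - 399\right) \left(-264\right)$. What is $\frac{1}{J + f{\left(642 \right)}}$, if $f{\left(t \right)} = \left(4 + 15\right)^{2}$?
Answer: $\frac{1}{42073} \approx 2.3768 \cdot 10^{-5}$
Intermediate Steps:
$f{\left(t \right)} = 361$ ($f{\left(t \right)} = 19^{2} = 361$)
$J = 41712$ ($J = \left(-158\right) \left(-264\right) = 41712$)
$\frac{1}{J + f{\left(642 \right)}} = \frac{1}{41712 + 361} = \frac{1}{42073}$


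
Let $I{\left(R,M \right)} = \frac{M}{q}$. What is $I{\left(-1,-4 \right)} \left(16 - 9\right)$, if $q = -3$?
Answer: $\frac{28}{3} \approx 9.3333$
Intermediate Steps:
$I{\left(R,M \right)} = - \frac{M}{3}$ ($I{\left(R,M \right)} = \frac{M}{-3} = M \left(- \frac{1}{3}\right) = - \frac{M}{3}$)
$I{\left(-1,-4 \right)} \left(16 - 9\right) = \left(- \frac{1}{3}\right) \left(-4\right) \left(16 - 9\right) = \frac{4 \left(16 - 9\right)}{3} = \frac{4}{3} \cdot 7 = \frac{28}{3}$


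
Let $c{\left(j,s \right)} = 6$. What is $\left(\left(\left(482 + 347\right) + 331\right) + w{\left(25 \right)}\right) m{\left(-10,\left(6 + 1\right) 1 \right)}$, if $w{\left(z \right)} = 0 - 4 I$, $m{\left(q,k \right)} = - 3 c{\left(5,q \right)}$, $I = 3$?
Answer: $-20664$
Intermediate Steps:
$m{\left(q,k \right)} = -18$ ($m{\left(q,k \right)} = \left(-3\right) 6 = -18$)
$w{\left(z \right)} = -12$ ($w{\left(z \right)} = 0 - 12 = -12$)
$\left(\left(\left(482 + 347\right) + 331\right) + w{\left(25 \right)}\right) m{\left(-10,\left(6 + 1\right) 1 \right)} = \left(\left(\left(482 + 347\right) + 331\right) - 12\right) \left(-18\right) = \left(\left(829 + 331\right) - 12\right) \left(-18\right) = \left(1160 - 12\right) \left(-18\right) = 1148 \left(-18\right) = -20664$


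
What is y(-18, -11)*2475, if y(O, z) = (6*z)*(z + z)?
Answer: 3593700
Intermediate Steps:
y(O, z) = 12*z**2 (y(O, z) = (6*z)*(2*z) = 12*z**2)
y(-18, -11)*2475 = (12*(-11)**2)*2475 = (12*121)*2475 = 1452*2475 = 3593700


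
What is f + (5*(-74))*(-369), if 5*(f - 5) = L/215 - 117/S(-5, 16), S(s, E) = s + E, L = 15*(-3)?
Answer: 64580029/473 ≈ 1.3653e+5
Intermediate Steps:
L = -45
S(s, E) = E + s
f = 1339/473 (f = 5 + (-45/215 - 117/(16 - 5))/5 = 5 + (-45*1/215 - 117/11)/5 = 5 + (-9/43 - 117*1/11)/5 = 5 + (-9/43 - 117/11)/5 = 5 + (⅕)*(-5130/473) = 5 - 1026/473 = 1339/473 ≈ 2.8309)
f + (5*(-74))*(-369) = 1339/473 + (5*(-74))*(-369) = 1339/473 - 370*(-369) = 1339/473 + 136530 = 64580029/473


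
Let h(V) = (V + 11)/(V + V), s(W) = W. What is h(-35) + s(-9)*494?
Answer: -155598/35 ≈ -4445.7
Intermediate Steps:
h(V) = (11 + V)/(2*V) (h(V) = (11 + V)/((2*V)) = (11 + V)*(1/(2*V)) = (11 + V)/(2*V))
h(-35) + s(-9)*494 = (½)*(11 - 35)/(-35) - 9*494 = (½)*(-1/35)*(-24) - 4446 = 12/35 - 4446 = -155598/35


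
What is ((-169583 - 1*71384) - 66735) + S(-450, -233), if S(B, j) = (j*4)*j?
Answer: -90546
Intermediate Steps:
S(B, j) = 4*j² (S(B, j) = (4*j)*j = 4*j²)
((-169583 - 1*71384) - 66735) + S(-450, -233) = ((-169583 - 1*71384) - 66735) + 4*(-233)² = ((-169583 - 71384) - 66735) + 4*54289 = (-240967 - 66735) + 217156 = -307702 + 217156 = -90546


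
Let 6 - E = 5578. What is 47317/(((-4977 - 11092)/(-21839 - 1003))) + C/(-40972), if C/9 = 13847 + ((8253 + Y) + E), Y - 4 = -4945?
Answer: 44281472932881/658379068 ≈ 67258.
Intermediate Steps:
E = -5572 (E = 6 - 1*5578 = 6 - 5578 = -5572)
Y = -4941 (Y = 4 - 4945 = -4941)
C = 104283 (C = 9*(13847 + ((8253 - 4941) - 5572)) = 9*(13847 + (3312 - 5572)) = 9*(13847 - 2260) = 9*11587 = 104283)
47317/(((-4977 - 11092)/(-21839 - 1003))) + C/(-40972) = 47317/(((-4977 - 11092)/(-21839 - 1003))) + 104283/(-40972) = 47317/((-16069/(-22842))) + 104283*(-1/40972) = 47317/((-16069*(-1/22842))) - 104283/40972 = 47317/(16069/22842) - 104283/40972 = 47317*(22842/16069) - 104283/40972 = 1080814914/16069 - 104283/40972 = 44281472932881/658379068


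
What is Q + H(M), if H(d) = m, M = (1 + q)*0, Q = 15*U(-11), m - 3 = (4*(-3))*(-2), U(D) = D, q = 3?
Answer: -138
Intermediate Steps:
m = 27 (m = 3 + (4*(-3))*(-2) = 3 - 12*(-2) = 3 + 24 = 27)
Q = -165 (Q = 15*(-11) = -165)
M = 0 (M = (1 + 3)*0 = 4*0 = 0)
H(d) = 27
Q + H(M) = -165 + 27 = -138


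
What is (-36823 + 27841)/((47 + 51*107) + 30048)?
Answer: -4491/17776 ≈ -0.25264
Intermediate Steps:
(-36823 + 27841)/((47 + 51*107) + 30048) = -8982/((47 + 5457) + 30048) = -8982/(5504 + 30048) = -8982/35552 = -8982*1/35552 = -4491/17776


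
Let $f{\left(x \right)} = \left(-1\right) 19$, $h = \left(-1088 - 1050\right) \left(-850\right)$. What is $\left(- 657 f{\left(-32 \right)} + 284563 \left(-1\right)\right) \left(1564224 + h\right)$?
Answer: $-920045049920$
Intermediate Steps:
$h = 1817300$ ($h = \left(-2138\right) \left(-850\right) = 1817300$)
$f{\left(x \right)} = -19$
$\left(- 657 f{\left(-32 \right)} + 284563 \left(-1\right)\right) \left(1564224 + h\right) = \left(\left(-657\right) \left(-19\right) + 284563 \left(-1\right)\right) \left(1564224 + 1817300\right) = \left(12483 - 284563\right) 3381524 = \left(-272080\right) 3381524 = -920045049920$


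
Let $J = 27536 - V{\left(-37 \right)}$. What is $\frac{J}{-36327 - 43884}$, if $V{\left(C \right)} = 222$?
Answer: $- \frac{27314}{80211} \approx -0.34053$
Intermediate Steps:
$J = 27314$ ($J = 27536 - 222 = 27314$)
$\frac{J}{-36327 - 43884} = \frac{27314}{-36327 - 43884} = \frac{27314}{-80211} = 27314 \left(- \frac{1}{80211}\right) = - \frac{27314}{80211}$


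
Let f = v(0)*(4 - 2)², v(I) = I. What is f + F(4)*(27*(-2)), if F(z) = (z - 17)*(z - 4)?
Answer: 0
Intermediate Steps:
F(z) = (-17 + z)*(-4 + z)
f = 0 (f = 0*(4 - 2)² = 0*2² = 0*4 = 0)
f + F(4)*(27*(-2)) = 0 + (68 + 4² - 21*4)*(27*(-2)) = 0 + (68 + 16 - 84)*(-54) = 0 + 0*(-54) = 0 + 0 = 0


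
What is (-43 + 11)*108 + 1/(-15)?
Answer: -51841/15 ≈ -3456.1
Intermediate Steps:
(-43 + 11)*108 + 1/(-15) = -32*108 - 1/15 = -3456 - 1/15 = -51841/15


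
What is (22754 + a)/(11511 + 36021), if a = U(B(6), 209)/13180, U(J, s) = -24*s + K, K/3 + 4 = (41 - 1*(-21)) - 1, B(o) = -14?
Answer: 59978575/125294352 ≈ 0.47870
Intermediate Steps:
K = 171 (K = -12 + 3*((41 - 1*(-21)) - 1) = -12 + 3*((41 + 21) - 1) = -12 + 3*(62 - 1) = -12 + 3*61 = -12 + 183 = 171)
U(J, s) = 171 - 24*s (U(J, s) = -24*s + 171 = 171 - 24*s)
a = -969/2636 (a = (171 - 24*209)/13180 = (171 - 5016)*(1/13180) = -4845*1/13180 = -969/2636 ≈ -0.36760)
(22754 + a)/(11511 + 36021) = (22754 - 969/2636)/(11511 + 36021) = (59978575/2636)/47532 = (59978575/2636)*(1/47532) = 59978575/125294352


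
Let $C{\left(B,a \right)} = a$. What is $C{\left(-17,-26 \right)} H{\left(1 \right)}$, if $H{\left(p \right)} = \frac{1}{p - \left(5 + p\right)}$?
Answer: $\frac{26}{5} \approx 5.2$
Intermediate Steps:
$H{\left(p \right)} = - \frac{1}{5}$ ($H{\left(p \right)} = \frac{1}{-5} = - \frac{1}{5}$)
$C{\left(-17,-26 \right)} H{\left(1 \right)} = \left(-26\right) \left(- \frac{1}{5}\right) = \frac{26}{5}$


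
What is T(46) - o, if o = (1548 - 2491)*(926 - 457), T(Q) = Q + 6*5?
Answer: 442343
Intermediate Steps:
T(Q) = 30 + Q (T(Q) = Q + 30 = 30 + Q)
o = -442267 (o = -943*469 = -442267)
T(46) - o = (30 + 46) - 1*(-442267) = 76 + 442267 = 442343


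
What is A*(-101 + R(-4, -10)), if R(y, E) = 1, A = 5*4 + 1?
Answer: -2100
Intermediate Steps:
A = 21 (A = 20 + 1 = 21)
A*(-101 + R(-4, -10)) = 21*(-101 + 1) = 21*(-100) = -2100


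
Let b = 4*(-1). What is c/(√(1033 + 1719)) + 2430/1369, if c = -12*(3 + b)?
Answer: 2430/1369 + 3*√43/86 ≈ 2.0038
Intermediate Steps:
b = -4
c = 12 (c = -12*(3 - 4) = -12*(-1) = 12)
c/(√(1033 + 1719)) + 2430/1369 = 12/(√(1033 + 1719)) + 2430/1369 = 12/(√2752) + 2430*(1/1369) = 12/((8*√43)) + 2430/1369 = 12*(√43/344) + 2430/1369 = 3*√43/86 + 2430/1369 = 2430/1369 + 3*√43/86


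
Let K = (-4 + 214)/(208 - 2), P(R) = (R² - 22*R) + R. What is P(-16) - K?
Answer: 60871/103 ≈ 590.98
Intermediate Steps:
P(R) = R² - 21*R
K = 105/103 (K = 210/206 = 210*(1/206) = 105/103 ≈ 1.0194)
P(-16) - K = -16*(-21 - 16) - 1*105/103 = -16*(-37) - 105/103 = 592 - 105/103 = 60871/103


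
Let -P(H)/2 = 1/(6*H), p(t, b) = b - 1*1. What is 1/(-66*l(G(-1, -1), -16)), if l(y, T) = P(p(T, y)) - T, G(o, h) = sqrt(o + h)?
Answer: -145/154198 + I*sqrt(2)/154198 ≈ -0.00094035 + 9.1714e-6*I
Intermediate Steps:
G(o, h) = sqrt(h + o)
p(t, b) = -1 + b (p(t, b) = b - 1 = -1 + b)
P(H) = -1/(3*H) (P(H) = -2/(6*H) = -1/(3*H))
l(y, T) = -T - 1/(3*(-1 + y)) (l(y, T) = -1/(3*(-1 + y)) - T = -T - 1/(3*(-1 + y)))
1/(-66*l(G(-1, -1), -16)) = 1/(-66*(-1/3 - 1*(-16)*(-1 + sqrt(-1 - 1)))/(-1 + sqrt(-1 - 1))) = 1/(-66*(-1/3 - 1*(-16)*(-1 + sqrt(-2)))/(-1 + sqrt(-2))) = 1/(-66*(-1/3 - 1*(-16)*(-1 + I*sqrt(2)))/(-1 + I*sqrt(2))) = 1/(-66*(-1/3 + (-16 + 16*I*sqrt(2)))/(-1 + I*sqrt(2))) = 1/(-66*(-49/3 + 16*I*sqrt(2))/(-1 + I*sqrt(2))) = -(-1 + I*sqrt(2))/(66*(-49/3 + 16*I*sqrt(2)))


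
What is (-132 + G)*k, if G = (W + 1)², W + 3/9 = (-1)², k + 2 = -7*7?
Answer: 19771/3 ≈ 6590.3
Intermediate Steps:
k = -51 (k = -2 - 7*7 = -2 - 49 = -51)
W = ⅔ (W = -⅓ + (-1)² = -⅓ + 1 = ⅔ ≈ 0.66667)
G = 25/9 (G = (⅔ + 1)² = (5/3)² = 25/9 ≈ 2.7778)
(-132 + G)*k = (-132 + 25/9)*(-51) = -1163/9*(-51) = 19771/3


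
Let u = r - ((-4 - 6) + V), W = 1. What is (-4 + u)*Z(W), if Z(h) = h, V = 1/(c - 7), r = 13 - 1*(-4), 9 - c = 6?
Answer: 93/4 ≈ 23.250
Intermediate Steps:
c = 3 (c = 9 - 1*6 = 9 - 6 = 3)
r = 17 (r = 13 + 4 = 17)
V = -¼ (V = 1/(3 - 7) = 1/(-4) = -¼ ≈ -0.25000)
u = 109/4 (u = 17 - ((-4 - 6) - ¼) = 17 - (-10 - ¼) = 17 - 1*(-41/4) = 17 + 41/4 = 109/4 ≈ 27.250)
(-4 + u)*Z(W) = (-4 + 109/4)*1 = (93/4)*1 = 93/4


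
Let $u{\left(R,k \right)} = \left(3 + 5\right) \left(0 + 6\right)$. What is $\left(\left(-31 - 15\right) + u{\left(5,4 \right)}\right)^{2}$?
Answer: $4$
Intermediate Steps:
$u{\left(R,k \right)} = 48$ ($u{\left(R,k \right)} = 8 \cdot 6 = 48$)
$\left(\left(-31 - 15\right) + u{\left(5,4 \right)}\right)^{2} = \left(\left(-31 - 15\right) + 48\right)^{2} = \left(-46 + 48\right)^{2} = 2^{2} = 4$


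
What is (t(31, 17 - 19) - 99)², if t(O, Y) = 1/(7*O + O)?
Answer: 602751601/61504 ≈ 9800.2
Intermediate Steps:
t(O, Y) = 1/(8*O)
(t(31, 17 - 19) - 99)² = ((⅛)/31 - 99)² = ((⅛)*(1/31) - 99)² = (1/248 - 99)² = (-24551/248)² = 602751601/61504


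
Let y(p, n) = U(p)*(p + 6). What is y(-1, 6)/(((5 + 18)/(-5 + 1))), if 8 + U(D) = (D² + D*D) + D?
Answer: 140/23 ≈ 6.0870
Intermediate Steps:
U(D) = -8 + D + 2*D² (U(D) = -8 + ((D² + D*D) + D) = -8 + ((D² + D²) + D) = -8 + (2*D² + D) = -8 + (D + 2*D²) = -8 + D + 2*D²)
y(p, n) = (6 + p)*(-8 + p + 2*p²) (y(p, n) = (-8 + p + 2*p²)*(p + 6) = (-8 + p + 2*p²)*(6 + p) = (6 + p)*(-8 + p + 2*p²))
y(-1, 6)/(((5 + 18)/(-5 + 1))) = ((6 - 1)*(-8 - 1 + 2*(-1)²))/(((5 + 18)/(-5 + 1))) = (5*(-8 - 1 + 2*1))/((23/(-4))) = (5*(-8 - 1 + 2))/((23*(-¼))) = (5*(-7))/(-23/4) = -4/23*(-35) = 140/23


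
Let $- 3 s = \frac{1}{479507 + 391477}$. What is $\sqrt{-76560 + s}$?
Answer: $\frac{i \sqrt{14519855274892422}}{435492} \approx 276.69 i$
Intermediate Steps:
$s = - \frac{1}{2612952}$ ($s = - \frac{1}{3 \left(479507 + 391477\right)} = - \frac{1}{3 \cdot 870984} = \left(- \frac{1}{3}\right) \frac{1}{870984} = - \frac{1}{2612952} \approx -3.8271 \cdot 10^{-7}$)
$\sqrt{-76560 + s} = \sqrt{-76560 - \frac{1}{2612952}} = \sqrt{- \frac{200047605121}{2612952}} = \frac{i \sqrt{14519855274892422}}{435492}$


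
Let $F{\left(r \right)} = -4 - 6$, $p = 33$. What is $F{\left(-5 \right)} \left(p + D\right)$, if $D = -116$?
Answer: $830$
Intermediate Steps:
$F{\left(r \right)} = -10$ ($F{\left(r \right)} = -4 - 6 = -10$)
$F{\left(-5 \right)} \left(p + D\right) = - 10 \left(33 - 116\right) = \left(-10\right) \left(-83\right) = 830$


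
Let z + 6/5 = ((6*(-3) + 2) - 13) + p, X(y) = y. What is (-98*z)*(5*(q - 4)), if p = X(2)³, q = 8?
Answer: 43512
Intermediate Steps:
p = 8 (p = 2³ = 8)
z = -111/5 (z = -6/5 + (((6*(-3) + 2) - 13) + 8) = -6/5 + (((-18 + 2) - 13) + 8) = -6/5 + ((-16 - 13) + 8) = -6/5 + (-29 + 8) = -6/5 - 21 = -111/5 ≈ -22.200)
(-98*z)*(5*(q - 4)) = (-98*(-111/5))*(5*(8 - 4)) = 10878*(5*4)/5 = (10878/5)*20 = 43512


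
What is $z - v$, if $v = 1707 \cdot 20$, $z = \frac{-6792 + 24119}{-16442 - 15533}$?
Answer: $- \frac{1091643827}{31975} \approx -34141.0$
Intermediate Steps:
$z = - \frac{17327}{31975}$ ($z = \frac{17327}{-31975} = 17327 \left(- \frac{1}{31975}\right) = - \frac{17327}{31975} \approx -0.54189$)
$v = 34140$
$z - v = - \frac{17327}{31975} - 34140 = - \frac{1091643827}{31975}$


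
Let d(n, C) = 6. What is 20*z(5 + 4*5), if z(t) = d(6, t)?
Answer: 120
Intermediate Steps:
z(t) = 6
20*z(5 + 4*5) = 20*6 = 120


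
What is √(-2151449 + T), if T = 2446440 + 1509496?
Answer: √1804487 ≈ 1343.3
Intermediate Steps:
T = 3955936
√(-2151449 + T) = √(-2151449 + 3955936) = √1804487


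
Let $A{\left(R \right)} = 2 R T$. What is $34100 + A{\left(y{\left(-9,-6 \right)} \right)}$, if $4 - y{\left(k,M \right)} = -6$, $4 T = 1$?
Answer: $34105$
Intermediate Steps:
$T = \frac{1}{4}$ ($T = \frac{1}{4} \cdot 1 = \frac{1}{4} \approx 0.25$)
$y{\left(k,M \right)} = 10$ ($y{\left(k,M \right)} = 4 - -6 = 4 + 6 = 10$)
$A{\left(R \right)} = \frac{R}{2}$ ($A{\left(R \right)} = 2 R \frac{1}{4} = \frac{R}{2}$)
$34100 + A{\left(y{\left(-9,-6 \right)} \right)} = 34100 + \frac{1}{2} \cdot 10 = 34100 + 5 = 34105$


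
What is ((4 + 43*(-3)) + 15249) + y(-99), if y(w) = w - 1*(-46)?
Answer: 15071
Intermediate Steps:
y(w) = 46 + w (y(w) = w + 46 = 46 + w)
((4 + 43*(-3)) + 15249) + y(-99) = ((4 + 43*(-3)) + 15249) + (46 - 99) = ((4 - 129) + 15249) - 53 = (-125 + 15249) - 53 = 15124 - 53 = 15071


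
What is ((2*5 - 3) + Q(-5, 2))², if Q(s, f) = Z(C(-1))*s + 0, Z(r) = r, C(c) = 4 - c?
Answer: 324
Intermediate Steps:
Q(s, f) = 5*s (Q(s, f) = (4 - 1*(-1))*s + 0 = (4 + 1)*s + 0 = 5*s + 0 = 5*s)
((2*5 - 3) + Q(-5, 2))² = ((2*5 - 3) + 5*(-5))² = ((10 - 3) - 25)² = (7 - 25)² = (-18)² = 324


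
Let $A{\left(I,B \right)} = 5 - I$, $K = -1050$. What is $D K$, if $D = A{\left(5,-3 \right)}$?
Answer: $0$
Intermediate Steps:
$D = 0$ ($D = 5 - 5 = 0$)
$D K = 0 \left(-1050\right) = 0$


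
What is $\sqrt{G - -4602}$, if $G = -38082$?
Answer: $6 i \sqrt{930} \approx 182.98 i$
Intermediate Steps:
$\sqrt{G - -4602} = \sqrt{-38082 - -4602} = \sqrt{-38082 + \left(-15194 + 19796\right)} = \sqrt{-38082 + 4602} = \sqrt{-33480} = 6 i \sqrt{930}$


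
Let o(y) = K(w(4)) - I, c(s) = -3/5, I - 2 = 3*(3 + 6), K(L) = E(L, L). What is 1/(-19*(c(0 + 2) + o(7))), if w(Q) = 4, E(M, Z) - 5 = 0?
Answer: 5/2337 ≈ 0.0021395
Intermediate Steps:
E(M, Z) = 5 (E(M, Z) = 5 + 0 = 5)
K(L) = 5
I = 29 (I = 2 + 3*(3 + 6) = 2 + 3*9 = 2 + 27 = 29)
c(s) = -⅗ (c(s) = -3*⅕ = -⅗)
o(y) = -24 (o(y) = 5 - 1*29 = 5 - 29 = -24)
1/(-19*(c(0 + 2) + o(7))) = 1/(-19*(-⅗ - 24)) = 1/(-19*(-123/5)) = 1/(2337/5) = 5/2337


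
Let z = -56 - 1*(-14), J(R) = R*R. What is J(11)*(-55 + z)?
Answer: -11737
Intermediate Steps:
J(R) = R**2
z = -42 (z = -56 + 14 = -42)
J(11)*(-55 + z) = 11**2*(-55 - 42) = 121*(-97) = -11737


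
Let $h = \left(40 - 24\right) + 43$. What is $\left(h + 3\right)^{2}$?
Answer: $3844$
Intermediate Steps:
$h = 59$ ($h = 16 + 43 = 59$)
$\left(h + 3\right)^{2} = \left(59 + 3\right)^{2} = 62^{2} = 3844$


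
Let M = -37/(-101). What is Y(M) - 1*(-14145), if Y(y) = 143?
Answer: 14288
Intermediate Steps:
M = 37/101 (M = -37*(-1/101) = 37/101 ≈ 0.36634)
Y(M) - 1*(-14145) = 143 - 1*(-14145) = 143 + 14145 = 14288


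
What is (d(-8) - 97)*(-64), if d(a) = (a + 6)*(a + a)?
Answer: 4160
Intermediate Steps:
d(a) = 2*a*(6 + a) (d(a) = (6 + a)*(2*a) = 2*a*(6 + a))
(d(-8) - 97)*(-64) = (2*(-8)*(6 - 8) - 97)*(-64) = (2*(-8)*(-2) - 97)*(-64) = (32 - 97)*(-64) = -65*(-64) = 4160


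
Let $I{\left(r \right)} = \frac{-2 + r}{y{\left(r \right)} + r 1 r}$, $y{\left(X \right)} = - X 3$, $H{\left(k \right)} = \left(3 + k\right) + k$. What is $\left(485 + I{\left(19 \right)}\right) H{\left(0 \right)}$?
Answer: $\frac{442371}{304} \approx 1455.2$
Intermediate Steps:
$H{\left(k \right)} = 3 + 2 k$
$y{\left(X \right)} = - 3 X$
$I{\left(r \right)} = \frac{-2 + r}{r^{2} - 3 r}$ ($I{\left(r \right)} = \frac{-2 + r}{- 3 r + r 1 r} = \frac{-2 + r}{- 3 r + r r} = \frac{-2 + r}{- 3 r + r^{2}} = \frac{-2 + r}{r^{2} - 3 r}$)
$\left(485 + I{\left(19 \right)}\right) H{\left(0 \right)} = \left(485 + \frac{-2 + 19}{19 \left(-3 + 19\right)}\right) \left(3 + 2 \cdot 0\right) = \left(485 + \frac{1}{19} \cdot \frac{1}{16} \cdot 17\right) \left(3 + 0\right) = \left(485 + \frac{1}{19} \cdot \frac{1}{16} \cdot 17\right) 3 = \left(485 + \frac{17}{304}\right) 3 = \frac{147457}{304} \cdot 3 = \frac{442371}{304}$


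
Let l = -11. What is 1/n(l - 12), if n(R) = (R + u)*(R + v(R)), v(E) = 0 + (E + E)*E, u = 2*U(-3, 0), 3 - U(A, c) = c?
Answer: -1/17595 ≈ -5.6834e-5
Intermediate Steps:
U(A, c) = 3 - c
u = 6 (u = 2*(3 - 1*0) = 2*(3 + 0) = 2*3 = 6)
v(E) = 2*E² (v(E) = 0 + (2*E)*E = 0 + 2*E² = 2*E²)
n(R) = (6 + R)*(R + 2*R²) (n(R) = (R + 6)*(R + 2*R²) = (6 + R)*(R + 2*R²))
1/n(l - 12) = 1/((-11 - 12)*(6 + 2*(-11 - 12)² + 13*(-11 - 12))) = 1/(-23*(6 + 2*(-23)² + 13*(-23))) = 1/(-23*(6 + 2*529 - 299)) = 1/(-23*(6 + 1058 - 299)) = 1/(-23*765) = 1/(-17595) = -1/17595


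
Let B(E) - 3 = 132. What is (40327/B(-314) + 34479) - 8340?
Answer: 3569092/135 ≈ 26438.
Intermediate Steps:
B(E) = 135 (B(E) = 3 + 132 = 135)
(40327/B(-314) + 34479) - 8340 = (40327/135 + 34479) - 8340 = 4694992/135 - 8340 = 3569092/135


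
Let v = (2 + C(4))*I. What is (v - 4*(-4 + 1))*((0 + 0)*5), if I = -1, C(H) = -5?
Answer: 0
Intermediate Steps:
v = 3 (v = (2 - 5)*(-1) = -3*(-1) = 3)
(v - 4*(-4 + 1))*((0 + 0)*5) = (3 - 4*(-4 + 1))*((0 + 0)*5) = (3 - 4*(-3))*(0*5) = (3 + 12)*0 = 15*0 = 0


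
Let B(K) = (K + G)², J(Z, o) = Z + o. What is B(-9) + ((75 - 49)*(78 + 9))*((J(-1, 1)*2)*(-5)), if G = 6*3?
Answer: 81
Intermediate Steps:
G = 18
B(K) = (18 + K)² (B(K) = (K + 18)² = (18 + K)²)
B(-9) + ((75 - 49)*(78 + 9))*((J(-1, 1)*2)*(-5)) = (18 - 9)² + ((75 - 49)*(78 + 9))*(((-1 + 1)*2)*(-5)) = 9² + (26*87)*((0*2)*(-5)) = 81 + 2262*(0*(-5)) = 81 + 2262*0 = 81 + 0 = 81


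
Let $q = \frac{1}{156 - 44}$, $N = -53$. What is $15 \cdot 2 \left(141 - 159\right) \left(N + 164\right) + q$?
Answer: $- \frac{6713279}{112} \approx -59940.0$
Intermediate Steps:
$q = \frac{1}{112}$ ($q = \frac{1}{156 - 44} = \frac{1}{112} \approx 0.0089286$)
$15 \cdot 2 \left(141 - 159\right) \left(N + 164\right) + q = 15 \cdot 2 \left(141 - 159\right) \left(-53 + 164\right) + \frac{1}{112} = 30 \left(\left(-18\right) 111\right) + \frac{1}{112} = 30 \left(-1998\right) + \frac{1}{112} = -59940 + \frac{1}{112} = - \frac{6713279}{112}$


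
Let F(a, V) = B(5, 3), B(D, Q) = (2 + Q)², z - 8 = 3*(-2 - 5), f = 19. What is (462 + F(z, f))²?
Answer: 237169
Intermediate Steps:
z = -13 (z = 8 + 3*(-2 - 5) = 8 + 3*(-7) = 8 - 21 = -13)
F(a, V) = 25 (F(a, V) = (2 + 3)² = 5² = 25)
(462 + F(z, f))² = (462 + 25)² = 487² = 237169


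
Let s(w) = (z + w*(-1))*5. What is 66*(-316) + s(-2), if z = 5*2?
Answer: -20796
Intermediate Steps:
z = 10
s(w) = 50 - 5*w (s(w) = (10 + w*(-1))*5 = (10 - w)*5 = 50 - 5*w)
66*(-316) + s(-2) = 66*(-316) + (50 - 5*(-2)) = -20856 + (50 + 10) = -20856 + 60 = -20796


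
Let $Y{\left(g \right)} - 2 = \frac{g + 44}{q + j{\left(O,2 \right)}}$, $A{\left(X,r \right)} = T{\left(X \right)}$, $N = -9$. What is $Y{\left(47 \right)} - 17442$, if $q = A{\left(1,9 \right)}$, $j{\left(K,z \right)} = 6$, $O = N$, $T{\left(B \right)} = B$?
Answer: $-17427$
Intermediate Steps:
$A{\left(X,r \right)} = X$
$O = -9$
$q = 1$
$Y{\left(g \right)} = \frac{58}{7} + \frac{g}{7}$ ($Y{\left(g \right)} = 2 + \frac{g + 44}{1 + 6} = 2 + \frac{44 + g}{7} = 2 + \left(44 + g\right) \frac{1}{7} = 2 + \left(\frac{44}{7} + \frac{g}{7}\right) = \frac{58}{7} + \frac{g}{7}$)
$Y{\left(47 \right)} - 17442 = \left(\frac{58}{7} + \frac{1}{7} \cdot 47\right) - 17442 = \left(\frac{58}{7} + \frac{47}{7}\right) - 17442 = 15 - 17442 = -17427$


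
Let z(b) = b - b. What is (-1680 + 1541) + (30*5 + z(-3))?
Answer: 11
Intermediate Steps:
z(b) = 0
(-1680 + 1541) + (30*5 + z(-3)) = (-1680 + 1541) + (30*5 + 0) = -139 + (150 + 0) = -139 + 150 = 11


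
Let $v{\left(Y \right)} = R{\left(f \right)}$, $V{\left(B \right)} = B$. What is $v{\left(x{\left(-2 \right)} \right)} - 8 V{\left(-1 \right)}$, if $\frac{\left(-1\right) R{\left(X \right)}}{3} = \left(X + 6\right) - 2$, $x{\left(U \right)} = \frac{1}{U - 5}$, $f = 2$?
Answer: $-10$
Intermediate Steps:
$x{\left(U \right)} = \frac{1}{-5 + U}$
$R{\left(X \right)} = -12 - 3 X$ ($R{\left(X \right)} = - 3 \left(\left(X + 6\right) - 2\right) = - 3 \left(\left(6 + X\right) - 2\right) = - 3 \left(4 + X\right) = -12 - 3 X$)
$v{\left(Y \right)} = -18$ ($v{\left(Y \right)} = -12 - 6 = -18$)
$v{\left(x{\left(-2 \right)} \right)} - 8 V{\left(-1 \right)} = -18 - -8 = -18 + 8 = -10$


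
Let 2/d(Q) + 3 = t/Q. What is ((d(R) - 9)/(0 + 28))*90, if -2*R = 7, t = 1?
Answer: -9945/322 ≈ -30.885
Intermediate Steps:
R = -7/2 (R = -½*7 = -7/2 ≈ -3.5000)
d(Q) = 2/(-3 + 1/Q)
((d(R) - 9)/(0 + 28))*90 = ((-2*(-7/2)/(-1 + 3*(-7/2)) - 9)/(0 + 28))*90 = ((-2*(-7/2)/(-1 - 21/2) - 9)/28)*90 = ((-2*(-7/2)/(-23/2) - 9)*(1/28))*90 = ((-2*(-7/2)*(-2/23) - 9)*(1/28))*90 = ((-14/23 - 9)*(1/28))*90 = -221/23*1/28*90 = -221/644*90 = -9945/322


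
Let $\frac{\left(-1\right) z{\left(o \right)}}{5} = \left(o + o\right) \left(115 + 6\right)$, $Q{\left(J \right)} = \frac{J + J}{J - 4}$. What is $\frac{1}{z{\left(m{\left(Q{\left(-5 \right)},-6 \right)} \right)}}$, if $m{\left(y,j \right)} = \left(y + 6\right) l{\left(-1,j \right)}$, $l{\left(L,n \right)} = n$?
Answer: $\frac{3}{154880} \approx 1.937 \cdot 10^{-5}$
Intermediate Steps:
$Q{\left(J \right)} = \frac{2 J}{-4 + J}$
$m{\left(y,j \right)} = j \left(6 + y\right)$ ($m{\left(y,j \right)} = \left(y + 6\right) j = \left(6 + y\right) j = j \left(6 + y\right)$)
$z{\left(o \right)} = - 1210 o$ ($z{\left(o \right)} = - 5 \left(o + o\right) \left(115 + 6\right) = - 5 \cdot 2 o 121 = - 5 \cdot 242 o = - 1210 o$)
$\frac{1}{z{\left(m{\left(Q{\left(-5 \right)},-6 \right)} \right)}} = \frac{1}{\left(-1210\right) \left(- 6 \left(6 + 2 \left(-5\right) \frac{1}{-4 - 5}\right)\right)} = \frac{1}{\left(-1210\right) \left(- 6 \left(6 + 2 \left(-5\right) \frac{1}{-9}\right)\right)} = \frac{1}{\left(-1210\right) \left(- 6 \left(6 + 2 \left(-5\right) \left(- \frac{1}{9}\right)\right)\right)} = \frac{1}{\left(-1210\right) \left(- 6 \left(6 + \frac{10}{9}\right)\right)} = \frac{1}{\left(-1210\right) \left(\left(-6\right) \frac{64}{9}\right)} = \frac{1}{\left(-1210\right) \left(- \frac{128}{3}\right)} = \frac{1}{\frac{154880}{3}} = \frac{3}{154880}$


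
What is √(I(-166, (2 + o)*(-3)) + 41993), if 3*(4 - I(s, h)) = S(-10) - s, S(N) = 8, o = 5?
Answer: √41939 ≈ 204.79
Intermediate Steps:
I(s, h) = 4/3 + s/3 (I(s, h) = 4 - (8 - s)/3 = 4 + (-8/3 + s/3) = 4/3 + s/3)
√(I(-166, (2 + o)*(-3)) + 41993) = √((4/3 + (⅓)*(-166)) + 41993) = √((4/3 - 166/3) + 41993) = √(-54 + 41993) = √41939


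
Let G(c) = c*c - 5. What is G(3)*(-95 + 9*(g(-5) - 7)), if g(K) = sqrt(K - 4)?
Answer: -632 + 108*I ≈ -632.0 + 108.0*I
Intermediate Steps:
G(c) = -5 + c**2 (G(c) = c**2 - 5 = -5 + c**2)
g(K) = sqrt(-4 + K)
G(3)*(-95 + 9*(g(-5) - 7)) = (-5 + 3**2)*(-95 + 9*(sqrt(-4 - 5) - 7)) = (-5 + 9)*(-95 + 9*(sqrt(-9) - 7)) = 4*(-95 + 9*(3*I - 7)) = 4*(-95 + 9*(-7 + 3*I)) = 4*(-95 + (-63 + 27*I)) = 4*(-158 + 27*I) = -632 + 108*I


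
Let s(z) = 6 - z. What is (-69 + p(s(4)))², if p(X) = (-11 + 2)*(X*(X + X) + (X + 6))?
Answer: 45369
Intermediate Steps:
p(X) = -54 - 18*X² - 9*X (p(X) = -9*(X*(2*X) + (6 + X)) = -9*(2*X² + (6 + X)) = -9*(6 + X + 2*X²) = -54 - 18*X² - 9*X)
(-69 + p(s(4)))² = (-69 + (-54 - 18*(6 - 1*4)² - 9*(6 - 1*4)))² = (-69 + (-54 - 18*(6 - 4)² - 9*(6 - 4)))² = (-69 + (-54 - 18*2² - 9*2))² = (-69 + (-54 - 18*4 - 18))² = (-69 + (-54 - 72 - 18))² = (-69 - 144)² = (-213)² = 45369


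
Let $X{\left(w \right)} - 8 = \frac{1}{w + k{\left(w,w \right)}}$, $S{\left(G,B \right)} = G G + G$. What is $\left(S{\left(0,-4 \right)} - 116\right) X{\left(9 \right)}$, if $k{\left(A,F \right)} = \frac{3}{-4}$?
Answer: $- \frac{31088}{33} \approx -942.06$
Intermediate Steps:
$k{\left(A,F \right)} = - \frac{3}{4}$ ($k{\left(A,F \right)} = 3 \left(- \frac{1}{4}\right) = - \frac{3}{4}$)
$S{\left(G,B \right)} = G + G^{2}$ ($S{\left(G,B \right)} = G^{2} + G = G + G^{2}$)
$X{\left(w \right)} = 8 + \frac{1}{- \frac{3}{4} + w}$ ($X{\left(w \right)} = 8 + \frac{1}{w - \frac{3}{4}} = 8 + \frac{1}{- \frac{3}{4} + w}$)
$\left(S{\left(0,-4 \right)} - 116\right) X{\left(9 \right)} = \left(0 \left(1 + 0\right) - 116\right) \frac{4 \left(-5 + 8 \cdot 9\right)}{-3 + 4 \cdot 9} = \left(0 \cdot 1 - 116\right) \frac{4 \left(-5 + 72\right)}{-3 + 36} = \left(0 - 116\right) 4 \cdot \frac{1}{33} \cdot 67 = - 116 \cdot 4 \cdot \frac{1}{33} \cdot 67 = \left(-116\right) \frac{268}{33} = - \frac{31088}{33}$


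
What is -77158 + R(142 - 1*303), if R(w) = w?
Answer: -77319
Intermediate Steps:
-77158 + R(142 - 1*303) = -77158 + (142 - 1*303) = -77158 + (142 - 303) = -77158 - 161 = -77319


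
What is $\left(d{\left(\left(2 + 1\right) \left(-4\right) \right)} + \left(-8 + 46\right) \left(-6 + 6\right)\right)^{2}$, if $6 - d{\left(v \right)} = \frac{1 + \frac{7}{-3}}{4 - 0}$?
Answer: $\frac{361}{9} \approx 40.111$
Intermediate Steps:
$d{\left(v \right)} = \frac{19}{3}$ ($d{\left(v \right)} = 6 - \frac{1 + \frac{7}{-3}}{4 - 0} = 6 - \frac{1 + 7 \left(- \frac{1}{3}\right)}{4 + 0} = 6 - \frac{1 - \frac{7}{3}}{4} = 6 - \left(- \frac{4}{3}\right) \frac{1}{4} = 6 - - \frac{1}{3} = 6 + \frac{1}{3} = \frac{19}{3}$)
$\left(d{\left(\left(2 + 1\right) \left(-4\right) \right)} + \left(-8 + 46\right) \left(-6 + 6\right)\right)^{2} = \left(\frac{19}{3} + \left(-8 + 46\right) \left(-6 + 6\right)\right)^{2} = \left(\frac{19}{3} + 38 \cdot 0\right)^{2} = \left(\frac{19}{3} + 0\right)^{2} = \left(\frac{19}{3}\right)^{2} = \frac{361}{9}$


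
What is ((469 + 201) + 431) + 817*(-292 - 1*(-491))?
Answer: 163684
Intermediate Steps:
((469 + 201) + 431) + 817*(-292 - 1*(-491)) = (670 + 431) + 817*(-292 + 491) = 1101 + 817*199 = 1101 + 162583 = 163684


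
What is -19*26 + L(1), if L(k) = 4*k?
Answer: -490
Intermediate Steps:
-19*26 + L(1) = -19*26 + 4*1 = -494 + 4 = -490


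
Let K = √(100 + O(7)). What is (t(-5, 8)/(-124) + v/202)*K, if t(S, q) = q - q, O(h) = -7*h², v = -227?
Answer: -2043*I*√3/202 ≈ -17.518*I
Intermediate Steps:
t(S, q) = 0
K = 9*I*√3 (K = √(100 - 7*7²) = √(100 - 7*49) = √(100 - 343) = √(-243) = 9*I*√3 ≈ 15.588*I)
(t(-5, 8)/(-124) + v/202)*K = (0/(-124) - 227/202)*(9*I*√3) = (0*(-1/124) - 227*1/202)*(9*I*√3) = (0 - 227/202)*(9*I*√3) = -2043*I*√3/202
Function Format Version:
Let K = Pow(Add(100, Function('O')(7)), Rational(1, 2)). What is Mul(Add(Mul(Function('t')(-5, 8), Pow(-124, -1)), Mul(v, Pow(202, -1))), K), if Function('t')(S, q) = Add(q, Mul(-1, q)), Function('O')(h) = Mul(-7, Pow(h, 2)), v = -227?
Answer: Mul(Rational(-2043, 202), I, Pow(3, Rational(1, 2))) ≈ Mul(-17.518, I)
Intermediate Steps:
Function('t')(S, q) = 0
K = Mul(9, I, Pow(3, Rational(1, 2))) (K = Pow(Add(100, Mul(-7, Pow(7, 2))), Rational(1, 2)) = Pow(Add(100, Mul(-7, 49)), Rational(1, 2)) = Pow(Add(100, -343), Rational(1, 2)) = Pow(-243, Rational(1, 2)) = Mul(9, I, Pow(3, Rational(1, 2))) ≈ Mul(15.588, I))
Mul(Add(Mul(Function('t')(-5, 8), Pow(-124, -1)), Mul(v, Pow(202, -1))), K) = Mul(Add(Mul(0, Pow(-124, -1)), Mul(-227, Pow(202, -1))), Mul(9, I, Pow(3, Rational(1, 2)))) = Mul(Add(Mul(0, Rational(-1, 124)), Mul(-227, Rational(1, 202))), Mul(9, I, Pow(3, Rational(1, 2)))) = Mul(Add(0, Rational(-227, 202)), Mul(9, I, Pow(3, Rational(1, 2)))) = Mul(Rational(-227, 202), Mul(9, I, Pow(3, Rational(1, 2)))) = Mul(Rational(-2043, 202), I, Pow(3, Rational(1, 2)))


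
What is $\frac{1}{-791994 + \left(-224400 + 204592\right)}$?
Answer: $- \frac{1}{811802} \approx -1.2318 \cdot 10^{-6}$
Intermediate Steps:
$\frac{1}{-791994 + \left(-224400 + 204592\right)} = \frac{1}{-791994 - 19808} = \frac{1}{-811802} = - \frac{1}{811802}$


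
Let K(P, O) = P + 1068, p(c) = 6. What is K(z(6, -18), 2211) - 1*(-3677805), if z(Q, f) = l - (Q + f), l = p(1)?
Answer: 3678891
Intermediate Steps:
l = 6
z(Q, f) = 6 - Q - f (z(Q, f) = 6 - (Q + f) = 6 + (-Q - f) = 6 - Q - f)
K(P, O) = 1068 + P
K(z(6, -18), 2211) - 1*(-3677805) = (1068 + (6 - 1*6 - 1*(-18))) - 1*(-3677805) = (1068 + (6 - 6 + 18)) + 3677805 = (1068 + 18) + 3677805 = 1086 + 3677805 = 3678891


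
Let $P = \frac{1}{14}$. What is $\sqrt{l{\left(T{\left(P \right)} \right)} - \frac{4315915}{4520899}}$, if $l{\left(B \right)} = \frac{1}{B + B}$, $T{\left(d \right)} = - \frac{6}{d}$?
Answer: $\frac{i \sqrt{138533790504584202}}{379755516} \approx 0.98011 i$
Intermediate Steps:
$P = \frac{1}{14} \approx 0.071429$
$l{\left(B \right)} = \frac{1}{2 B}$
$\sqrt{l{\left(T{\left(P \right)} \right)} - \frac{4315915}{4520899}} = \sqrt{\frac{1}{2 \left(- 6 \frac{1}{\frac{1}{14}}\right)} - \frac{4315915}{4520899}} = \sqrt{\frac{1}{2 \left(\left(-6\right) 14\right)} - \frac{4315915}{4520899}} = \sqrt{\frac{1}{2 \left(-84\right)} - \frac{4315915}{4520899}} = \sqrt{\frac{1}{2} \left(- \frac{1}{84}\right) - \frac{4315915}{4520899}} = \sqrt{- \frac{1}{168} - \frac{4315915}{4520899}} = \sqrt{- \frac{729594619}{759511032}} = \frac{i \sqrt{138533790504584202}}{379755516}$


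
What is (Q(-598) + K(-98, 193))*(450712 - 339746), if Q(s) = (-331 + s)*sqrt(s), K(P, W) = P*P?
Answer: 1065717464 - 103087414*I*sqrt(598) ≈ 1.0657e+9 - 2.5209e+9*I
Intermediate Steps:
K(P, W) = P**2
Q(s) = sqrt(s)*(-331 + s)
(Q(-598) + K(-98, 193))*(450712 - 339746) = (sqrt(-598)*(-331 - 598) + (-98)**2)*(450712 - 339746) = ((I*sqrt(598))*(-929) + 9604)*110966 = (-929*I*sqrt(598) + 9604)*110966 = (9604 - 929*I*sqrt(598))*110966 = 1065717464 - 103087414*I*sqrt(598)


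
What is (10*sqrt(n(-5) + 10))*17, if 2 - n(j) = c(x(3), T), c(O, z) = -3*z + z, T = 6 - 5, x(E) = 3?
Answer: 170*sqrt(14) ≈ 636.08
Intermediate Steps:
T = 1
c(O, z) = -2*z
n(j) = 4 (n(j) = 2 - (-2) = 2 - 1*(-2) = 2 + 2 = 4)
(10*sqrt(n(-5) + 10))*17 = (10*sqrt(4 + 10))*17 = (10*sqrt(14))*17 = 170*sqrt(14)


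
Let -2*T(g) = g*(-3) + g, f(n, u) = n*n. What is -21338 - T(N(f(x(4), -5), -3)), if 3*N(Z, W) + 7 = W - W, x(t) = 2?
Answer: -64007/3 ≈ -21336.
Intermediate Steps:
f(n, u) = n²
N(Z, W) = -7/3 (N(Z, W) = -7/3 + (W - W)/3 = -7/3 + (⅓)*0 = -7/3 + 0 = -7/3)
T(g) = g (T(g) = -(g*(-3) + g)/2 = -(-3*g + g)/2 = -(-1)*g = g)
-21338 - T(N(f(x(4), -5), -3)) = -21338 - 1*(-7/3) = -21338 + 7/3 = -64007/3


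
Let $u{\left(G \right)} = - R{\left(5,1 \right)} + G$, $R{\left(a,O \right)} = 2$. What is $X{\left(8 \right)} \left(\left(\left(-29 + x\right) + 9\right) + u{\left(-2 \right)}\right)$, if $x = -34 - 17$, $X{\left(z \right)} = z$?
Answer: $-600$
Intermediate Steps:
$x = -51$ ($x = -34 - 17 = -51$)
$u{\left(G \right)} = -2 + G$ ($u{\left(G \right)} = \left(-1\right) 2 + G = -2 + G$)
$X{\left(8 \right)} \left(\left(\left(-29 + x\right) + 9\right) + u{\left(-2 \right)}\right) = 8 \left(\left(\left(-29 - 51\right) + 9\right) - 4\right) = 8 \left(\left(-80 + 9\right) - 4\right) = 8 \left(-71 - 4\right) = 8 \left(-75\right) = -600$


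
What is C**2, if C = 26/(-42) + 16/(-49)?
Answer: 19321/21609 ≈ 0.89412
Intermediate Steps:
C = -139/147 (C = 26*(-1/42) + 16*(-1/49) = -13/21 - 16/49 = -139/147 ≈ -0.94558)
C**2 = (-139/147)**2 = 19321/21609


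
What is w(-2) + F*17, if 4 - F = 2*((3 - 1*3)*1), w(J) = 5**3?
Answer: 193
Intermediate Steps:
w(J) = 125
F = 4 (F = 4 - 2*(3 - 1*3)*1 = 4 - 2*(3 - 3)*1 = 4 - 2*0*1 = 4 - 2*0 = 4 - 1*0 = 4 + 0 = 4)
w(-2) + F*17 = 125 + 4*17 = 125 + 68 = 193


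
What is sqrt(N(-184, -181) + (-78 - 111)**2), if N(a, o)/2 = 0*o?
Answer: 189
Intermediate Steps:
N(a, o) = 0 (N(a, o) = 2*(0*o) = 2*0 = 0)
sqrt(N(-184, -181) + (-78 - 111)**2) = sqrt(0 + (-78 - 111)**2) = sqrt(0 + (-189)**2) = sqrt(0 + 35721) = sqrt(35721) = 189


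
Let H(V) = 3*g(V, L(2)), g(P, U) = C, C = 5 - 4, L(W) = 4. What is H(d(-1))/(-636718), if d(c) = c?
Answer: -3/636718 ≈ -4.7117e-6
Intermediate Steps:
C = 1
g(P, U) = 1
H(V) = 3 (H(V) = 3*1 = 3)
H(d(-1))/(-636718) = 3/(-636718) = 3*(-1/636718) = -3/636718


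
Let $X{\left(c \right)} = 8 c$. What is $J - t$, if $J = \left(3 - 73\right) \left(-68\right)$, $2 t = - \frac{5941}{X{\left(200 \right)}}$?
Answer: $\frac{15237941}{3200} \approx 4761.9$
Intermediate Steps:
$t = - \frac{5941}{3200}$ ($t = \frac{\left(-5941\right) \frac{1}{8 \cdot 200}}{2} = \frac{\left(-5941\right) \frac{1}{1600}}{2} = \frac{1}{2} \left(- \frac{5941}{1600}\right) = - \frac{5941}{3200} \approx -1.8566$)
$J = 4760$ ($J = \left(3 - 73\right) \left(-68\right) = \left(-70\right) \left(-68\right) = 4760$)
$J - t = 4760 - - \frac{5941}{3200} = 4760 + \frac{5941}{3200} = \frac{15237941}{3200}$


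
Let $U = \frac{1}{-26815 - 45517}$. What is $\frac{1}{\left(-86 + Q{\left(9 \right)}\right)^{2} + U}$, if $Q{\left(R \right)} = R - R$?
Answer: $\frac{72332}{534967471} \approx 0.00013521$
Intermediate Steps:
$Q{\left(R \right)} = 0$
$U = - \frac{1}{72332}$ ($U = \frac{1}{-72332} = - \frac{1}{72332} \approx -1.3825 \cdot 10^{-5}$)
$\frac{1}{\left(-86 + Q{\left(9 \right)}\right)^{2} + U} = \frac{1}{\left(-86 + 0\right)^{2} - \frac{1}{72332}} = \frac{1}{\left(-86\right)^{2} - \frac{1}{72332}} = \frac{1}{7396 - \frac{1}{72332}} = \frac{1}{\frac{534967471}{72332}} = \frac{72332}{534967471}$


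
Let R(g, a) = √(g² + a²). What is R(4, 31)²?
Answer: 977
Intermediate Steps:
R(g, a) = √(a² + g²)
R(4, 31)² = (√(31² + 4²))² = (√(961 + 16))² = (√977)² = 977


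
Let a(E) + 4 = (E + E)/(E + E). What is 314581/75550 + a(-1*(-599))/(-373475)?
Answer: 187981385/45145658 ≈ 4.1639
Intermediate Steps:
a(E) = -3 (a(E) = -4 + (E + E)/(E + E) = -4 + (2*E)/((2*E)) = -4 + (2*E)*(1/(2*E)) = -4 + 1 = -3)
314581/75550 + a(-1*(-599))/(-373475) = 314581/75550 - 3/(-373475) = 314581*(1/75550) - 3*(-1/373475) = 314581/75550 + 3/373475 = 187981385/45145658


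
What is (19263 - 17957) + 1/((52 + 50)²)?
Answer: 13587625/10404 ≈ 1306.0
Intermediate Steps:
(19263 - 17957) + 1/((52 + 50)²) = 1306 + 1/(102²) = 1306 + 1/10404 = 13587625/10404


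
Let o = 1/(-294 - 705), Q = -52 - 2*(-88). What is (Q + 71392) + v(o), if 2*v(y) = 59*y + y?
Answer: 23814818/333 ≈ 71516.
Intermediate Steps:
Q = 124 (Q = -52 + 176 = 124)
o = -1/999 (o = 1/(-999) = -1/999 ≈ -0.0010010)
v(y) = 30*y (v(y) = (59*y + y)/2 = (60*y)/2 = 30*y)
(Q + 71392) + v(o) = (124 + 71392) + 30*(-1/999) = 71516 - 10/333 = 23814818/333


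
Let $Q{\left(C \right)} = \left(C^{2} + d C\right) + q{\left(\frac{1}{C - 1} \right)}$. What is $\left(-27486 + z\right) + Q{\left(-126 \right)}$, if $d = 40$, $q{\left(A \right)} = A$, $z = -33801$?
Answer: $- \frac{6407278}{127} \approx -50451.0$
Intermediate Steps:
$Q{\left(C \right)} = C^{2} + \frac{1}{-1 + C} + 40 C$ ($Q{\left(C \right)} = \left(C^{2} + 40 C\right) + \frac{1}{C - 1} = \left(C^{2} + 40 C\right) + \frac{1}{-1 + C} = C^{2} + \frac{1}{-1 + C} + 40 C$)
$\left(-27486 + z\right) + Q{\left(-126 \right)} = \left(-27486 - 33801\right) + \frac{1 - 126 \left(-1 - 126\right) \left(40 - 126\right)}{-1 - 126} = -61287 + \frac{1 - \left(-16002\right) \left(-86\right)}{-127} = -61287 - \frac{1 - 1376172}{127} = -61287 - - \frac{1376171}{127} = -61287 + \frac{1376171}{127} = - \frac{6407278}{127}$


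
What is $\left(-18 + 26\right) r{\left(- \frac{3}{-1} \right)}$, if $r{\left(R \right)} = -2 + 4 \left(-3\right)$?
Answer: $-112$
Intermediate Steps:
$r{\left(R \right)} = -14$ ($r{\left(R \right)} = -2 - 12 = -14$)
$\left(-18 + 26\right) r{\left(- \frac{3}{-1} \right)} = \left(-18 + 26\right) \left(-14\right) = 8 \left(-14\right) = -112$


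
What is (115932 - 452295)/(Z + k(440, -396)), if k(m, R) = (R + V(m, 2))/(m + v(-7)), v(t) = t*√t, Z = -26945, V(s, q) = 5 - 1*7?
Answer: 1757822696519565/140818460342779 - 937107318*I*√7/140818460342779 ≈ 12.483 - 1.7607e-5*I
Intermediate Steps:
V(s, q) = -2 (V(s, q) = 5 - 7 = -2)
v(t) = t^(3/2)
k(m, R) = (-2 + R)/(m - 7*I*√7) (k(m, R) = (R - 2)/(m + (-7)^(3/2)) = (-2 + R)/(m - 7*I*√7))
(115932 - 452295)/(Z + k(440, -396)) = (115932 - 452295)/(-26945 + (-2 - 396)/(440 - 7*I*√7)) = -336363/(-26945 - 398/(440 - 7*I*√7))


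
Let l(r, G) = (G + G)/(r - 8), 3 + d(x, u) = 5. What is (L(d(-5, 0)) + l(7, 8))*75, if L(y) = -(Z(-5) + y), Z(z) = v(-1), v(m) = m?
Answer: -1275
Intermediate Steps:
d(x, u) = 2 (d(x, u) = -3 + 5 = 2)
l(r, G) = 2*G/(-8 + r) (l(r, G) = (2*G)/(-8 + r) = 2*G/(-8 + r))
Z(z) = -1
L(y) = 1 - y (L(y) = -(-1 + y) = 1 - y)
(L(d(-5, 0)) + l(7, 8))*75 = ((1 - 1*2) + 2*8/(-8 + 7))*75 = ((1 - 2) + 2*8/(-1))*75 = (-1 + 2*8*(-1))*75 = (-1 - 16)*75 = -17*75 = -1275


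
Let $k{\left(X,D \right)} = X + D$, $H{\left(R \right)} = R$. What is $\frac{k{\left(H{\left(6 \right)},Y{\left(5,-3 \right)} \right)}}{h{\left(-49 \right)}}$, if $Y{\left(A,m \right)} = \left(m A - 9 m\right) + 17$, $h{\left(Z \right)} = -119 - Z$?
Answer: $- \frac{1}{2} \approx -0.5$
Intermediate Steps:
$Y{\left(A,m \right)} = 17 - 9 m + A m$ ($Y{\left(A,m \right)} = \left(A m - 9 m\right) + 17 = \left(- 9 m + A m\right) + 17 = 17 - 9 m + A m$)
$k{\left(X,D \right)} = D + X$
$\frac{k{\left(H{\left(6 \right)},Y{\left(5,-3 \right)} \right)}}{h{\left(-49 \right)}} = \frac{\left(17 - -27 + 5 \left(-3\right)\right) + 6}{-119 - -49} = \frac{\left(17 + 27 - 15\right) + 6}{-119 + 49} = \frac{29 + 6}{-70} = 35 \left(- \frac{1}{70}\right) = - \frac{1}{2}$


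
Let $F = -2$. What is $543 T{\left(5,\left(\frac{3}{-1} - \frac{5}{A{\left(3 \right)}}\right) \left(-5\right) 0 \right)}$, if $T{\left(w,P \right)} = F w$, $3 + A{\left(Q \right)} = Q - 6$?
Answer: $-5430$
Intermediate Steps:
$A{\left(Q \right)} = -9 + Q$ ($A{\left(Q \right)} = -3 + \left(Q - 6\right) = -3 + \left(-6 + Q\right) = -9 + Q$)
$T{\left(w,P \right)} = - 2 w$
$543 T{\left(5,\left(\frac{3}{-1} - \frac{5}{A{\left(3 \right)}}\right) \left(-5\right) 0 \right)} = 543 \left(\left(-2\right) 5\right) = 543 \left(-10\right) = -5430$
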